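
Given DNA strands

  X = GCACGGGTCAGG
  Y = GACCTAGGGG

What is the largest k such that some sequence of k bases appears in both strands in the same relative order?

7

Match G (X #1, Y #1), then C (X #2, Y #4), then A (X #3, Y #6), then G (X #6, Y #7), then G (X #7, Y #8), then G (X #11, Y #9), then G (X #12, Y #10) — 7 bases in the same relative order in both. Since dp[12][10] = 7, nothing longer is possible.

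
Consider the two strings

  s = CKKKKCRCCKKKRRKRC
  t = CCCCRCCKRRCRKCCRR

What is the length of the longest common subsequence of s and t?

10

One common subsequence of length 10: C at s[1]=t[3]; then C at s[6]=t[4]; then R at s[7]=t[5]; then C at s[8]=t[6]; then C at s[9]=t[7]; then K at s[10]=t[8]; then R at s[13]=t[10]; then R at s[14]=t[12]; then K at s[15]=t[13]; then R at s[16]=t[17]. dp[17][17] = 10 confirms this is the maximum.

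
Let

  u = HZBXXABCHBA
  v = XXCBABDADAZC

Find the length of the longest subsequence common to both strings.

5

Pick X (u #4, v #1), X (u #5, v #2), A (u #6, v #5), B (u #7, v #6), C (u #8, v #12); all 5 characters appear in both, in order, and the DP table's final entry dp[11][12] is also 5, so no common subsequence is longer.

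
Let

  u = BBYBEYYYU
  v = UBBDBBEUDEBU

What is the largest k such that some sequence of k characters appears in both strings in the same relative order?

Let dp[i][j] be the LCS length of the first i characters of u and the first j characters of v. dp[i][j] = dp[i-1][j-1]+1 when the i-th and j-th characters match, else max(dp[i-1][j], dp[i][j-1]).
    ·  U  B  B  D  B  B  E  U  D  E  B  U
 ·  0  0  0  0  0  0  0  0  0  0  0  0  0
 B  0  0  1  1  1  1  1  1  1  1  1  1  1
 B  0  0  1  2  2  2  2  2  2  2  2  2  2
 Y  0  0  1  2  2  2  2  2  2  2  2  2  2
 B  0  0  1  2  2  3  3  3  3  3  3  3  3
 E  0  0  1  2  2  3  3  4  4  4  4  4  4
 Y  0  0  1  2  2  3  3  4  4  4  4  4  4
 Y  0  0  1  2  2  3  3  4  4  4  4  4  4
 Y  0  0  1  2  2  3  3  4  4  4  4  4  4
 U  0  1  1  2  2  3  3  4  5  5  5  5  5
dp[9][12] = 5. One LCS (by backtracking along matches): BBBEU.

5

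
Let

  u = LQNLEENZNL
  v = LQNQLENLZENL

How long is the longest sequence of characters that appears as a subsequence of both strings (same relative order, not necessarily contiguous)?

9

Match L [1,1]; then Q [2,2]; then N [3,3]; then L [4,5]; then E [6,6]; then N [7,7]; then Z [8,9]; then N [9,11]; then L [10,12] — 9 characters in the same relative order in both. Since dp[10][12] = 9, nothing longer is possible.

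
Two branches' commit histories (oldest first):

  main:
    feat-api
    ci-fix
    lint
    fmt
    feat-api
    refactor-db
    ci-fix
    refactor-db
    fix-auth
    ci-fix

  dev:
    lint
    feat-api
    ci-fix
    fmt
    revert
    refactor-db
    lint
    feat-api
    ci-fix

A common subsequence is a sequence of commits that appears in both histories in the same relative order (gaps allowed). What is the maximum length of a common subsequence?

5

Match feat-api (main #1, dev #2); then ci-fix (main #2, dev #3); then lint (main #3, dev #7); then feat-api (main #5, dev #8); then ci-fix (main #10, dev #9) — 5 commits in the same relative order in both. Since dp[10][9] = 5, nothing longer is possible.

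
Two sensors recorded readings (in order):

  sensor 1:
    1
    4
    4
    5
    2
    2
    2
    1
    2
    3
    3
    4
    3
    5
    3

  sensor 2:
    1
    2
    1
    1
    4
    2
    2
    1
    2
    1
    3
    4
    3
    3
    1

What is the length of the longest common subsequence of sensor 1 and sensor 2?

One common subsequence of length 10: 1 at sensor 1[1]=sensor 2[4], 4 at sensor 1[3]=sensor 2[5], 2 at sensor 1[5]=sensor 2[6], 2 at sensor 1[6]=sensor 2[7], 2 at sensor 1[7]=sensor 2[9], 1 at sensor 1[8]=sensor 2[10], 3 at sensor 1[11]=sensor 2[11], 4 at sensor 1[12]=sensor 2[12], 3 at sensor 1[13]=sensor 2[13], 3 at sensor 1[15]=sensor 2[14], and the DP table's final entry dp[15][15] is also 10, so no common subsequence is longer.

10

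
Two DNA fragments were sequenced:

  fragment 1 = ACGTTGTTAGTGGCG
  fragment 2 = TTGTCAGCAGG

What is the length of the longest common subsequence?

8

Match T (fragment 1 #4, fragment 2 #1); then T (fragment 1 #5, fragment 2 #2); then G (fragment 1 #6, fragment 2 #3); then T (fragment 1 #7, fragment 2 #4); then A (fragment 1 #9, fragment 2 #6); then G (fragment 1 #10, fragment 2 #7); then G (fragment 1 #13, fragment 2 #10); then G (fragment 1 #15, fragment 2 #11) — 8 bases in the same relative order in both. Since dp[15][11] = 8, nothing longer is possible.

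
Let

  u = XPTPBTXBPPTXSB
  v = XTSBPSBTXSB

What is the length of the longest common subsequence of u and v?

8

Pick X (u #1, v #1) → T (u #3, v #2) → P (u #4, v #5) → B (u #8, v #7) → T (u #11, v #8) → X (u #12, v #9) → S (u #13, v #10) → B (u #14, v #11); all 8 characters appear in both, in order. Since dp[14][11] = 8, nothing longer is possible.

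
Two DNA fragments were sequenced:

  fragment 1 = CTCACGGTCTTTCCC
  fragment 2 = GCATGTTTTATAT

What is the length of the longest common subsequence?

7

Taking C [1,2], then T [2,4], then G [6,5], then T [8,8], then T [10,9], then T [11,11], then T [12,13] gives a common subsequence of length 7, and the DP table's final entry dp[15][13] is also 7, so no common subsequence is longer.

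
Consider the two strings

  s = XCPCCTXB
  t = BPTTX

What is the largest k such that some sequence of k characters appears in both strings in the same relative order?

One common subsequence of length 3: P [3,2] → T [6,4] → X [7,5]. Since dp[8][5] = 3, nothing longer is possible.

3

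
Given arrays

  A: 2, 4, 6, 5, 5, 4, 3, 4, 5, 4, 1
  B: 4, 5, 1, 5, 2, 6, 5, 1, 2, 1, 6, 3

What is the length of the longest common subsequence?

5

Let dp[i][j] be the LCS length of the first i values of A and the first j values of B. dp[i][j] = dp[i-1][j-1]+1 when the i-th and j-th values match, else max(dp[i-1][j], dp[i][j-1]).
    ·  4  5  1  5  2  6  5  1  2  1  6  3
 ·  0  0  0  0  0  0  0  0  0  0  0  0  0
 2  0  0  0  0  0  1  1  1  1  1  1  1  1
 4  0  1  1  1  1  1  1  1  1  1  1  1  1
 6  0  1  1  1  1  1  2  2  2  2  2  2  2
 5  0  1  2  2  2  2  2  3  3  3  3  3  3
 5  0  1  2  2  3  3  3  3  3  3  3  3  3
 4  0  1  2  2  3  3  3  3  3  3  3  3  3
 3  0  1  2  2  3  3  3  3  3  3  3  3  4
 4  0  1  2  2  3  3  3  3  3  3  3  3  4
 5  0  1  2  2  3  3  3  4  4  4  4  4  4
 4  0  1  2  2  3  3  3  4  4  4  4  4  4
 1  0  1  2  3  3  3  3  4  5  5  5  5  5
dp[11][12] = 5. One LCS (by backtracking along matches): 4, 5, 5, 5, 1.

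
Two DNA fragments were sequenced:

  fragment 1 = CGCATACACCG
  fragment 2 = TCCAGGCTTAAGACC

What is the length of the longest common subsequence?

Match C at fragment 1[1]=fragment 2[3] → G at fragment 1[2]=fragment 2[6] → C at fragment 1[3]=fragment 2[7] → A at fragment 1[4]=fragment 2[10] → A at fragment 1[6]=fragment 2[11] → A at fragment 1[8]=fragment 2[13] → C at fragment 1[9]=fragment 2[14] → C at fragment 1[10]=fragment 2[15] — 8 bases in the same relative order in both. dp[11][15] = 8 confirms this is the maximum.

8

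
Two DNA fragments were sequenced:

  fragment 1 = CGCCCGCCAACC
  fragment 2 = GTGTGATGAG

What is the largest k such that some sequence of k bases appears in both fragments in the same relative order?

4

Taking G [2,3], then G [6,5], then A [9,6], then A [10,9] gives a common subsequence of length 4, and the DP table's final entry dp[12][10] is also 4, so no common subsequence is longer.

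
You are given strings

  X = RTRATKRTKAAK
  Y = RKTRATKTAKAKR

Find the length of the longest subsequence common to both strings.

Taking R (X #1, Y #1); then T (X #2, Y #3); then R (X #3, Y #4); then A (X #4, Y #5); then T (X #5, Y #6); then K (X #6, Y #7); then T (X #8, Y #8); then K (X #9, Y #10); then A (X #11, Y #11); then K (X #12, Y #12) gives a common subsequence of length 10. dp[12][13] = 10 confirms this is the maximum.

10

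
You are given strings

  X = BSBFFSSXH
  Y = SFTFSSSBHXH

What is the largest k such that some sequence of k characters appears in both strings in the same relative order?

Let dp[i][j] be the LCS length of the first i characters of X and the first j characters of Y. dp[i][j] = dp[i-1][j-1]+1 when the i-th and j-th characters match, else max(dp[i-1][j], dp[i][j-1]).
    ·  S  F  T  F  S  S  S  B  H  X  H
 ·  0  0  0  0  0  0  0  0  0  0  0  0
 B  0  0  0  0  0  0  0  0  1  1  1  1
 S  0  1  1  1  1  1  1  1  1  1  1  1
 B  0  1  1  1  1  1  1  1  2  2  2  2
 F  0  1  2  2  2  2  2  2  2  2  2  2
 F  0  1  2  2  3  3  3  3  3  3  3  3
 S  0  1  2  2  3  4  4  4  4  4  4  4
 S  0  1  2  2  3  4  5  5  5  5  5  5
 X  0  1  2  2  3  4  5  5  5  5  6  6
 H  0  1  2  2  3  4  5  5  5  6  6  7
dp[9][11] = 7. One LCS (by backtracking along matches): SFFSSXH.

7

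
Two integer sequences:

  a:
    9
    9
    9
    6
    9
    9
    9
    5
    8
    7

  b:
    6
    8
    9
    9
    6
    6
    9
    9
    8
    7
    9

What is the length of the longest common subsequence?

7

One common subsequence of length 7: 9 at a[1]=b[3], 9 at a[2]=b[4], 6 at a[4]=b[6], 9 at a[6]=b[7], 9 at a[7]=b[8], 8 at a[9]=b[9], 7 at a[10]=b[10]. The LCS DP gives dp[10][11] = 7, so this is optimal.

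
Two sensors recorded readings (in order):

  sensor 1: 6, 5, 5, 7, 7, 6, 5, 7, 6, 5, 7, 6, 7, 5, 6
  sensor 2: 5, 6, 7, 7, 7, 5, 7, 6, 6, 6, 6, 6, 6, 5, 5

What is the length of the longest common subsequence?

Match 6 [1,2], then 7 [4,4], then 7 [5,5], then 5 [7,6], then 7 [8,7], then 6 [9,13], then 5 [10,14], then 5 [14,15] — 8 values in the same relative order in both. The LCS DP gives dp[15][15] = 8, so this is optimal.

8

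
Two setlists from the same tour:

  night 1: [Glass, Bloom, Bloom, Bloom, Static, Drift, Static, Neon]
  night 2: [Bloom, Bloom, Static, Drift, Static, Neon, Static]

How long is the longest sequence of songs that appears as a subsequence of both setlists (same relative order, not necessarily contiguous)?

6

One common subsequence of length 6: Bloom at night 1[3]=night 2[1] → Bloom at night 1[4]=night 2[2] → Static at night 1[5]=night 2[3] → Drift at night 1[6]=night 2[4] → Static at night 1[7]=night 2[5] → Neon at night 1[8]=night 2[6]. The LCS DP gives dp[8][7] = 6, so this is optimal.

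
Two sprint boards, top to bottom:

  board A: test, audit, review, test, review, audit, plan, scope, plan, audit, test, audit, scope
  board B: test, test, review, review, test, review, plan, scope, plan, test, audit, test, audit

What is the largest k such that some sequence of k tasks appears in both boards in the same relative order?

Pick test (board A #1, board B #2), then review (board A #3, board B #4), then test (board A #4, board B #5), then review (board A #5, board B #6), then plan (board A #7, board B #7), then scope (board A #8, board B #8), then plan (board A #9, board B #9), then audit (board A #10, board B #11), then test (board A #11, board B #12), then audit (board A #12, board B #13); all 10 tasks appear in both, in order, and the DP table's final entry dp[13][13] is also 10, so no common subsequence is longer.

10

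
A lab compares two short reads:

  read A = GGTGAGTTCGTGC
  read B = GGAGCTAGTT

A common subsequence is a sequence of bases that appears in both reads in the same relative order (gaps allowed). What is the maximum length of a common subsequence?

7

Match G (read A #1, read B #2); then G (read A #2, read B #4); then T (read A #3, read B #6); then A (read A #5, read B #7); then G (read A #6, read B #8); then T (read A #8, read B #9); then T (read A #11, read B #10) — 7 bases in the same relative order in both. Since dp[13][10] = 7, nothing longer is possible.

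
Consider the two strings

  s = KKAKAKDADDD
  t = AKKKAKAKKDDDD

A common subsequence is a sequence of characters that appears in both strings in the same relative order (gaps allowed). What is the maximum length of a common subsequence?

10

Taking K [1,3], then K [2,4], then A [3,5], then K [4,6], then A [5,7], then K [6,9], then D [7,10], then D [9,11], then D [10,12], then D [11,13] gives a common subsequence of length 10. Since dp[11][13] = 10, nothing longer is possible.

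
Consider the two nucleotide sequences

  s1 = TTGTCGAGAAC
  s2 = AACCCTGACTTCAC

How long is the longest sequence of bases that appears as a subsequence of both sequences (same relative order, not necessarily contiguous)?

6

One common subsequence of length 6: T [1,6], T [2,10], T [4,11], C [5,12], A [10,13], C [11,14]. The LCS DP gives dp[11][14] = 6, so this is optimal.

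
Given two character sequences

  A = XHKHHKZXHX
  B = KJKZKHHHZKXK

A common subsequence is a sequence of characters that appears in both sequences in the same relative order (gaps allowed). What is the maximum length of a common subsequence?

Pick H (A #2, B #6), then H (A #4, B #7), then H (A #5, B #8), then K (A #6, B #10), then X (A #8, B #11); all 5 characters appear in both, in order. Since dp[10][12] = 5, nothing longer is possible.

5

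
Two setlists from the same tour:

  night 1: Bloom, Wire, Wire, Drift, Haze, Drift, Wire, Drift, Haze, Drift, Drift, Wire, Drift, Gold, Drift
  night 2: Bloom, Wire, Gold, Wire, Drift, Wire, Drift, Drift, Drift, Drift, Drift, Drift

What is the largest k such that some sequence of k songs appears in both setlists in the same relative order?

Taking Bloom (night 1 #1, night 2 #1) → Wire (night 1 #2, night 2 #2) → Wire (night 1 #3, night 2 #4) → Drift (night 1 #4, night 2 #5) → Drift (night 1 #6, night 2 #7) → Drift (night 1 #8, night 2 #8) → Drift (night 1 #10, night 2 #9) → Drift (night 1 #11, night 2 #10) → Drift (night 1 #13, night 2 #11) → Drift (night 1 #15, night 2 #12) gives a common subsequence of length 10, and the DP table's final entry dp[15][12] is also 10, so no common subsequence is longer.

10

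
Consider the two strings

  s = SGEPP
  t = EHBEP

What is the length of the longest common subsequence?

Taking E at s[3]=t[4], then P at s[5]=t[5] gives a common subsequence of length 2, and the DP table's final entry dp[5][5] is also 2, so no common subsequence is longer.

2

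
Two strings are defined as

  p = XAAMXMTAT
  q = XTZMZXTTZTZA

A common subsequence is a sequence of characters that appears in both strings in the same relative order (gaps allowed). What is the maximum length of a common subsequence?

5

Pick X (p #1, q #1); then M (p #4, q #4); then X (p #5, q #6); then T (p #7, q #10); then A (p #8, q #12); all 5 characters appear in both, in order. Since dp[9][12] = 5, nothing longer is possible.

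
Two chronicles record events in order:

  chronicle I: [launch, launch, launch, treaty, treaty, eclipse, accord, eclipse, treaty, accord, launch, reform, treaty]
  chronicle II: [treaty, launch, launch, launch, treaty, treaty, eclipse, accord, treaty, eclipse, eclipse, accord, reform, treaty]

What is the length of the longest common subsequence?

11

Taking launch [1,2] → launch [2,3] → launch [3,4] → treaty [4,5] → treaty [5,6] → eclipse [6,7] → accord [7,8] → eclipse [8,11] → accord [10,12] → reform [12,13] → treaty [13,14] gives a common subsequence of length 11, and the DP table's final entry dp[13][14] is also 11, so no common subsequence is longer.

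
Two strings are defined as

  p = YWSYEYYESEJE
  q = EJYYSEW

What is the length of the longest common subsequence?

Pick E [5,1], then Y [6,3], then Y [7,4], then S [9,5], then E [10,6]; all 5 characters appear in both, in order. Since dp[12][7] = 5, nothing longer is possible.

5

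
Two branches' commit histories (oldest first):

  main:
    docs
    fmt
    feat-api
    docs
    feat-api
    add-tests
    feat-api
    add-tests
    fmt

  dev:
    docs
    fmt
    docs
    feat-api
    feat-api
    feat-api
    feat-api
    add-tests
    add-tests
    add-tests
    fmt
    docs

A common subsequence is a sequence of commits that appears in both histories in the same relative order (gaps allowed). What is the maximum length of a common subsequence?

7

Taking docs at main[1]=dev[1] → fmt at main[2]=dev[2] → feat-api at main[3]=dev[6] → feat-api at main[5]=dev[7] → add-tests at main[6]=dev[9] → add-tests at main[8]=dev[10] → fmt at main[9]=dev[11] gives a common subsequence of length 7. dp[9][12] = 7 confirms this is the maximum.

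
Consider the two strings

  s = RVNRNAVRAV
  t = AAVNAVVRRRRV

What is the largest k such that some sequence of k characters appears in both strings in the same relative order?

Let dp[i][j] be the LCS length of the first i characters of s and the first j characters of t. dp[i][j] = dp[i-1][j-1]+1 when the i-th and j-th characters match, else max(dp[i-1][j], dp[i][j-1]).
    ·  A  A  V  N  A  V  V  R  R  R  R  V
 ·  0  0  0  0  0  0  0  0  0  0  0  0  0
 R  0  0  0  0  0  0  0  0  1  1  1  1  1
 V  0  0  0  1  1  1  1  1  1  1  1  1  2
 N  0  0  0  1  2  2  2  2  2  2  2  2  2
 R  0  0  0  1  2  2  2  2  3  3  3  3  3
 N  0  0  0  1  2  2  2  2  3  3  3  3  3
 A  0  1  1  1  2  3  3  3  3  3  3  3  3
 V  0  1  1  2  2  3  4  4  4  4  4  4  4
 R  0  1  1  2  2  3  4  4  5  5  5  5  5
 A  0  1  2  2  2  3  4  4  5  5  5  5  5
 V  0  1  2  3  3  3  4  5  5  5  5  5  6
dp[10][12] = 6. One LCS (by backtracking along matches): VNAVRV.

6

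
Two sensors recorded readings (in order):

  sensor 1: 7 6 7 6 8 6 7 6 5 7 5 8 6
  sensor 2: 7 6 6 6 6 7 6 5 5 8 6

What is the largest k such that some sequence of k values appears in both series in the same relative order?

Let dp[i][j] be the LCS length of the first i values of sensor 1 and the first j values of sensor 2. dp[i][j] = dp[i-1][j-1]+1 when the i-th and j-th values match, else max(dp[i-1][j], dp[i][j-1]).
    ·  7  6  6  6  6  7  6  5  5  8  6
 ·  0  0  0  0  0  0  0  0  0  0  0  0
 7  0  1  1  1  1  1  1  1  1  1  1  1
 6  0  1  2  2  2  2  2  2  2  2  2  2
 7  0  1  2  2  2  2  3  3  3  3  3  3
 6  0  1  2  3  3  3  3  4  4  4  4  4
 8  0  1  2  3  3  3  3  4  4  4  5  5
 6  0  1  2  3  4  4  4  4  4  4  5  6
 7  0  1  2  3  4  4  5  5  5  5  5  6
 6  0  1  2  3  4  5  5  6  6  6  6  6
 5  0  1  2  3  4  5  5  6  7  7  7  7
 7  0  1  2  3  4  5  6  6  7  7  7  7
 5  0  1  2  3  4  5  6  6  7  8  8  8
 8  0  1  2  3  4  5  6  6  7  8  9  9
 6  0  1  2  3  4  5  6  7  7  8  9 10
dp[13][11] = 10. One LCS (by backtracking along matches): 7, 6, 6, 6, 7, 6, 5, 5, 8, 6.

10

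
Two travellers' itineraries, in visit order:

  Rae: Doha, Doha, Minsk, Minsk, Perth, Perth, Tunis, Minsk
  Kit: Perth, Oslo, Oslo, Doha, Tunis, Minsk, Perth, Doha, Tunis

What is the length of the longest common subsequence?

Pick Doha [1,4], then Minsk [4,6], then Perth [5,7], then Tunis [7,9]; all 4 stops appear in both, in order. dp[8][9] = 4 confirms this is the maximum.

4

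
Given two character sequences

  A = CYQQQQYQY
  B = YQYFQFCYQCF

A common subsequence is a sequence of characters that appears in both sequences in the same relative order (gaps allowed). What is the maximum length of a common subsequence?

5

Pick Y (A #2, B #1) → Q (A #3, B #2) → Q (A #4, B #5) → Y (A #7, B #8) → Q (A #8, B #9); all 5 characters appear in both, in order. Since dp[9][11] = 5, nothing longer is possible.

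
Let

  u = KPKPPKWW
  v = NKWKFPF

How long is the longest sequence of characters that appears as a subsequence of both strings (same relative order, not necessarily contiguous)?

Let dp[i][j] be the LCS length of the first i characters of u and the first j characters of v. dp[i][j] = dp[i-1][j-1]+1 when the i-th and j-th characters match, else max(dp[i-1][j], dp[i][j-1]).
    ·  N  K  W  K  F  P  F
 ·  0  0  0  0  0  0  0  0
 K  0  0  1  1  1  1  1  1
 P  0  0  1  1  1  1  2  2
 K  0  0  1  1  2  2  2  2
 P  0  0  1  1  2  2  3  3
 P  0  0  1  1  2  2  3  3
 K  0  0  1  1  2  2  3  3
 W  0  0  1  2  2  2  3  3
 W  0  0  1  2  2  2  3  3
dp[8][7] = 3. One LCS (by backtracking along matches): KKP.

3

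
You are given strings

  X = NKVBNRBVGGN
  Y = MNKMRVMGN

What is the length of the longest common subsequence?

Pick N (X #1, Y #2), K (X #2, Y #3), R (X #6, Y #5), V (X #8, Y #6), G (X #10, Y #8), N (X #11, Y #9); all 6 characters appear in both, in order. dp[11][9] = 6 confirms this is the maximum.

6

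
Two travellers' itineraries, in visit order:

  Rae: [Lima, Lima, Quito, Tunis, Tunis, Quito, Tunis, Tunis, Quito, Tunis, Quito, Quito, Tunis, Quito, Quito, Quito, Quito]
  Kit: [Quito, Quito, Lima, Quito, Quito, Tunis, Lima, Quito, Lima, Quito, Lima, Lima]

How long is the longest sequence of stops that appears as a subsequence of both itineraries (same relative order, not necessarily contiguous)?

Taking Quito at Rae[3]=Kit[1], Quito at Rae[6]=Kit[2], Quito at Rae[11]=Kit[4], Quito at Rae[12]=Kit[5], Tunis at Rae[13]=Kit[6], Quito at Rae[14]=Kit[8], Quito at Rae[15]=Kit[10] gives a common subsequence of length 7, and the DP table's final entry dp[17][12] is also 7, so no common subsequence is longer.

7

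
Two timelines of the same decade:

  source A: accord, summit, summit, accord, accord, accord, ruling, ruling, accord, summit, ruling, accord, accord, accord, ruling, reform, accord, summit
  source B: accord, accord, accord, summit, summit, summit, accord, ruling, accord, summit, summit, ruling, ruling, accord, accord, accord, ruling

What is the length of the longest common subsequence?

12

One common subsequence of length 12: accord at source A[1]=source B[3] → summit at source A[2]=source B[5] → summit at source A[3]=source B[6] → accord at source A[6]=source B[7] → ruling at source A[8]=source B[8] → accord at source A[9]=source B[9] → summit at source A[10]=source B[11] → ruling at source A[11]=source B[13] → accord at source A[12]=source B[14] → accord at source A[13]=source B[15] → accord at source A[14]=source B[16] → ruling at source A[15]=source B[17]. Since dp[18][17] = 12, nothing longer is possible.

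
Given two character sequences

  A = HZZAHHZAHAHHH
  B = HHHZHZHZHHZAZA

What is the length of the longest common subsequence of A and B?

Match H at A[1]=B[5]; then Z at A[2]=B[6]; then Z at A[3]=B[8]; then H at A[5]=B[9]; then H at A[6]=B[10]; then Z at A[7]=B[11]; then A at A[8]=B[12]; then A at A[10]=B[14] — 8 characters in the same relative order in both. The LCS DP gives dp[13][14] = 8, so this is optimal.

8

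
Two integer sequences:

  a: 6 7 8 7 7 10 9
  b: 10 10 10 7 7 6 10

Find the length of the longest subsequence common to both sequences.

Pick 7 [2,4], then 7 [4,5], then 10 [6,7]; all 3 values appear in both, in order. dp[7][7] = 3 confirms this is the maximum.

3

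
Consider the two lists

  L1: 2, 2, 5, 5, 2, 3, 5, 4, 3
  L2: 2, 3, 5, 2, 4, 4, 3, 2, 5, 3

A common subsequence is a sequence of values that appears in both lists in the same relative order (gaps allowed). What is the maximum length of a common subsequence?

6

Match 2 [1,1] → 5 [4,3] → 2 [5,4] → 3 [6,7] → 5 [7,9] → 3 [9,10] — 6 values in the same relative order in both. dp[9][10] = 6 confirms this is the maximum.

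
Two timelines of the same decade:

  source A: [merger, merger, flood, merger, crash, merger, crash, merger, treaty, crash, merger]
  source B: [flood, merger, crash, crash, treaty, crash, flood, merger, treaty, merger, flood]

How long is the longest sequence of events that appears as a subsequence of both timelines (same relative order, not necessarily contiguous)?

Pick flood (source A #3, source B #1) → merger (source A #4, source B #2) → crash (source A #5, source B #4) → crash (source A #7, source B #6) → merger (source A #8, source B #8) → treaty (source A #9, source B #9) → merger (source A #11, source B #10); all 7 events appear in both, in order. Since dp[11][11] = 7, nothing longer is possible.

7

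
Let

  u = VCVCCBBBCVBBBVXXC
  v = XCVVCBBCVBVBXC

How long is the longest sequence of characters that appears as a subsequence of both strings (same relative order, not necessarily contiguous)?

11

Pick V [1,3] → V [3,4] → C [5,5] → B [7,6] → B [8,7] → C [9,8] → V [10,9] → B [11,10] → B [13,12] → X [16,13] → C [17,14]; all 11 characters appear in both, in order. dp[17][14] = 11 confirms this is the maximum.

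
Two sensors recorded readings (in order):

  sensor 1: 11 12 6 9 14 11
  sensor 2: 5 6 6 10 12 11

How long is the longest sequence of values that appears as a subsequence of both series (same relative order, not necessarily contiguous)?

Let dp[i][j] be the LCS length of the first i values of sensor 1 and the first j values of sensor 2. dp[i][j] = dp[i-1][j-1]+1 when the i-th and j-th values match, else max(dp[i-1][j], dp[i][j-1]).
    ·  5  6  6 10 12 11
 ·  0  0  0  0  0  0  0
11  0  0  0  0  0  0  1
12  0  0  0  0  0  1  1
 6  0  0  1  1  1  1  1
 9  0  0  1  1  1  1  1
14  0  0  1  1  1  1  1
11  0  0  1  1  1  1  2
dp[6][6] = 2. One LCS (by backtracking along matches): 12, 11.

2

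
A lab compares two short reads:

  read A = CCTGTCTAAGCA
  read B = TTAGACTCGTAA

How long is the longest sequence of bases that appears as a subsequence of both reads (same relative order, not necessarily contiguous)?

7

Pick T [3,2] → G [4,4] → T [5,7] → C [6,8] → T [7,10] → A [9,11] → A [12,12]; all 7 bases appear in both, in order. dp[12][12] = 7 confirms this is the maximum.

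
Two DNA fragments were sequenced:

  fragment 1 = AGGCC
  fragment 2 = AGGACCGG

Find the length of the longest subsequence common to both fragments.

5

Match A at fragment 1[1]=fragment 2[1], then G at fragment 1[2]=fragment 2[2], then G at fragment 1[3]=fragment 2[3], then C at fragment 1[4]=fragment 2[5], then C at fragment 1[5]=fragment 2[6] — 5 bases in the same relative order in both, and the DP table's final entry dp[5][8] is also 5, so no common subsequence is longer.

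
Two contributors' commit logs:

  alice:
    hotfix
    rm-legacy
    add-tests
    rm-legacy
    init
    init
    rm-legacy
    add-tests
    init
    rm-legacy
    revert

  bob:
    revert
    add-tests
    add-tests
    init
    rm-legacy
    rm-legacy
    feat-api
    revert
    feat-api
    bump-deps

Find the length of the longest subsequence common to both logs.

Match add-tests at alice[3]=bob[3], init at alice[6]=bob[4], rm-legacy at alice[7]=bob[5], rm-legacy at alice[10]=bob[6], revert at alice[11]=bob[8] — 5 commits in the same relative order in both. Since dp[11][10] = 5, nothing longer is possible.

5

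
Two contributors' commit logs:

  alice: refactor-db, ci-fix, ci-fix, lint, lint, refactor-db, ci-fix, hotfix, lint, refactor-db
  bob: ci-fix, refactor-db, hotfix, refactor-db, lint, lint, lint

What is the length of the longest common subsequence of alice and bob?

One common subsequence of length 4: refactor-db (alice #1, bob #4), lint (alice #4, bob #5), lint (alice #5, bob #6), lint (alice #9, bob #7). dp[10][7] = 4 confirms this is the maximum.

4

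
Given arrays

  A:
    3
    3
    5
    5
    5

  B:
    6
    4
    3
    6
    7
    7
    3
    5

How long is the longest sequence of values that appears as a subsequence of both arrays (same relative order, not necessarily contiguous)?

Match 3 (A #1, B #3) → 3 (A #2, B #7) → 5 (A #5, B #8) — 3 values in the same relative order in both. The LCS DP gives dp[5][8] = 3, so this is optimal.

3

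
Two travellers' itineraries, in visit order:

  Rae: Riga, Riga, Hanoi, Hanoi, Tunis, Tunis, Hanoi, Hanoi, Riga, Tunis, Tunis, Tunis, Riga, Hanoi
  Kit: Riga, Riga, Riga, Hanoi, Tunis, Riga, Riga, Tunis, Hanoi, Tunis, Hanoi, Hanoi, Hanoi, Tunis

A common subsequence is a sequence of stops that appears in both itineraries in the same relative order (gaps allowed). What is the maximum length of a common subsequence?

8

One common subsequence of length 8: Riga at Rae[1]=Kit[2], Riga at Rae[2]=Kit[3], Hanoi at Rae[3]=Kit[4], Hanoi at Rae[4]=Kit[9], Tunis at Rae[5]=Kit[10], Hanoi at Rae[7]=Kit[12], Hanoi at Rae[8]=Kit[13], Tunis at Rae[12]=Kit[14]. Since dp[14][14] = 8, nothing longer is possible.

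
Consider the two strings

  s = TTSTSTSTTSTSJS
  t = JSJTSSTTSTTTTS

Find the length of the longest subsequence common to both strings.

Pick T (s #1, t #4), T (s #2, t #7), T (s #4, t #8), S (s #5, t #9), T (s #6, t #10), T (s #8, t #11), T (s #9, t #12), T (s #11, t #13), S (s #14, t #14); all 9 characters appear in both, in order, and the DP table's final entry dp[14][14] is also 9, so no common subsequence is longer.

9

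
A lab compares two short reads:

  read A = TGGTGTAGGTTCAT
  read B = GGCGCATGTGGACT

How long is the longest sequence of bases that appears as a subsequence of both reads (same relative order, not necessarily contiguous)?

9

Match G [2,2], G [3,4], T [4,7], G [5,8], T [6,9], G [8,10], G [9,11], C [12,13], T [14,14] — 9 bases in the same relative order in both, and the DP table's final entry dp[14][14] is also 9, so no common subsequence is longer.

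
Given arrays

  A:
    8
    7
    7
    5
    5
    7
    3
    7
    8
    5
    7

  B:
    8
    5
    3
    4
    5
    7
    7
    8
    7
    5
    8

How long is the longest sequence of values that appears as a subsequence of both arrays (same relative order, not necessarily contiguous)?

7

Let dp[i][j] be the LCS length of the first i values of A and the first j values of B. dp[i][j] = dp[i-1][j-1]+1 when the i-th and j-th values match, else max(dp[i-1][j], dp[i][j-1]).
    ·  8  5  3  4  5  7  7  8  7  5  8
 ·  0  0  0  0  0  0  0  0  0  0  0  0
 8  0  1  1  1  1  1  1  1  1  1  1  1
 7  0  1  1  1  1  1  2  2  2  2  2  2
 7  0  1  1  1  1  1  2  3  3  3  3  3
 5  0  1  2  2  2  2  2  3  3  3  4  4
 5  0  1  2  2  2  3  3  3  3  3  4  4
 7  0  1  2  2  2  3  4  4  4  4  4  4
 3  0  1  2  3  3  3  4  4  4  4  4  4
 7  0  1  2  3  3  3  4  5  5  5  5  5
 8  0  1  2  3  3  3  4  5  6  6  6  6
 5  0  1  2  3  3  4  4  5  6  6  7  7
 7  0  1  2  3  3  4  5  5  6  7  7  7
dp[11][11] = 7. One LCS (by backtracking along matches): 8, 5, 5, 7, 7, 8, 5.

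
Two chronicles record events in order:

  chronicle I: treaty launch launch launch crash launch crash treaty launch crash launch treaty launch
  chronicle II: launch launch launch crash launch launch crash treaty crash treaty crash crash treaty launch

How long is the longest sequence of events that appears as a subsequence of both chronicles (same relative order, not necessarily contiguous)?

10

Taking launch [2,1], then launch [3,2], then launch [4,3], then crash [5,4], then launch [6,6], then crash [7,9], then treaty [8,10], then crash [10,12], then treaty [12,13], then launch [13,14] gives a common subsequence of length 10. The LCS DP gives dp[13][14] = 10, so this is optimal.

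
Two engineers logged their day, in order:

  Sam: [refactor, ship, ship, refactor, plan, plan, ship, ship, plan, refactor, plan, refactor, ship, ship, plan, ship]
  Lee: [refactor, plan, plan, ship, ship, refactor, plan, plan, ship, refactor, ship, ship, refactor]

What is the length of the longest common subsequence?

10

Match refactor (Sam #1, Lee #1); then ship (Sam #2, Lee #4); then ship (Sam #3, Lee #5); then refactor (Sam #4, Lee #6); then plan (Sam #5, Lee #7); then plan (Sam #6, Lee #8); then ship (Sam #8, Lee #9); then refactor (Sam #12, Lee #10); then ship (Sam #13, Lee #11); then ship (Sam #14, Lee #12) — 10 tasks in the same relative order in both, and the DP table's final entry dp[16][13] is also 10, so no common subsequence is longer.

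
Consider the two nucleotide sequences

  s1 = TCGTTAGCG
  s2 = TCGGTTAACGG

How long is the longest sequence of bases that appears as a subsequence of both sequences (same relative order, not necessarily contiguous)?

Match T (s1 #1, s2 #1), then C (s1 #2, s2 #2), then G (s1 #3, s2 #4), then T (s1 #4, s2 #5), then T (s1 #5, s2 #6), then A (s1 #6, s2 #8), then G (s1 #7, s2 #10), then G (s1 #9, s2 #11) — 8 bases in the same relative order in both. Since dp[9][11] = 8, nothing longer is possible.

8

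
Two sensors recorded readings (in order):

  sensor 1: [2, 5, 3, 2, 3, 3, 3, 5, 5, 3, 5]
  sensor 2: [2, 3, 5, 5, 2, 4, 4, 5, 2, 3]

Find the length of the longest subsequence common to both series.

Let dp[i][j] be the LCS length of the first i values of sensor 1 and the first j values of sensor 2. dp[i][j] = dp[i-1][j-1]+1 when the i-th and j-th values match, else max(dp[i-1][j], dp[i][j-1]).
    ·  2  3  5  5  2  4  4  5  2  3
 ·  0  0  0  0  0  0  0  0  0  0  0
 2  0  1  1  1  1  1  1  1  1  1  1
 5  0  1  1  2  2  2  2  2  2  2  2
 3  0  1  2  2  2  2  2  2  2  2  3
 2  0  1  2  2  2  3  3  3  3  3  3
 3  0  1  2  2  2  3  3  3  3  3  4
 3  0  1  2  2  2  3  3  3  3  3  4
 3  0  1  2  2  2  3  3  3  3  3  4
 5  0  1  2  3  3  3  3  3  4  4  4
 5  0  1  2  3  4  4  4  4  4  4  4
 3  0  1  2  3  4  4  4  4  4  4  5
 5  0  1  2  3  4  4  4  4  5  5  5
dp[11][10] = 5. One LCS (by backtracking along matches): 2, 5, 2, 5, 3.

5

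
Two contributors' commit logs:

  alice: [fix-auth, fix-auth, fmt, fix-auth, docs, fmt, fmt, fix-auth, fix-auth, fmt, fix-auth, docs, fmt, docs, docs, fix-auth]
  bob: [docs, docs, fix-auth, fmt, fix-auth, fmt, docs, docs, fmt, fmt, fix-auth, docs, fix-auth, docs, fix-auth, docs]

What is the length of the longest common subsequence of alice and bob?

10

Match fix-auth (alice #1, bob #3); then fix-auth (alice #2, bob #5); then fmt (alice #3, bob #6); then docs (alice #5, bob #8); then fmt (alice #6, bob #9); then fmt (alice #7, bob #10); then fix-auth (alice #8, bob #11); then fix-auth (alice #9, bob #13); then fix-auth (alice #11, bob #15); then docs (alice #15, bob #16) — 10 commits in the same relative order in both, and the DP table's final entry dp[16][16] is also 10, so no common subsequence is longer.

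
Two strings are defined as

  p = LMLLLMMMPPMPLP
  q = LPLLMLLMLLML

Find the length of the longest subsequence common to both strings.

7

Pick L at p[1]=q[4]; then M at p[2]=q[5]; then L at p[3]=q[7]; then L at p[4]=q[9]; then L at p[5]=q[10]; then M at p[11]=q[11]; then L at p[13]=q[12]; all 7 characters appear in both, in order. The LCS DP gives dp[14][12] = 7, so this is optimal.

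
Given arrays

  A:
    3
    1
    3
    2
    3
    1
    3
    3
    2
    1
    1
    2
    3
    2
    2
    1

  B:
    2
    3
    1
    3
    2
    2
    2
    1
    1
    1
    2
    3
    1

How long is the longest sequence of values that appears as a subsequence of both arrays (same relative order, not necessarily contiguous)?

10

One common subsequence of length 10: 3 at A[1]=B[2], 1 at A[2]=B[3], 3 at A[3]=B[4], 2 at A[4]=B[7], 1 at A[6]=B[8], 1 at A[10]=B[9], 1 at A[11]=B[10], 2 at A[12]=B[11], 3 at A[13]=B[12], 1 at A[16]=B[13]. The LCS DP gives dp[16][13] = 10, so this is optimal.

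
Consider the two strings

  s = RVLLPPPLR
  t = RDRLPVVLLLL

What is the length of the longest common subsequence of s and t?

5

One common subsequence of length 5: R at s[1]=t[3], then V at s[2]=t[7], then L at s[3]=t[9], then L at s[4]=t[10], then L at s[8]=t[11], and the DP table's final entry dp[9][11] is also 5, so no common subsequence is longer.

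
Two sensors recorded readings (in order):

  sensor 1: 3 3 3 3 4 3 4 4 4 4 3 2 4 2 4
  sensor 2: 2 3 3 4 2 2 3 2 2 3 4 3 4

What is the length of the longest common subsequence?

7

Match 3 (sensor 1 #1, sensor 2 #2), 3 (sensor 1 #2, sensor 2 #3), 3 (sensor 1 #3, sensor 2 #7), 3 (sensor 1 #6, sensor 2 #10), 4 (sensor 1 #10, sensor 2 #11), 3 (sensor 1 #11, sensor 2 #12), 4 (sensor 1 #15, sensor 2 #13) — 7 values in the same relative order in both. dp[15][13] = 7 confirms this is the maximum.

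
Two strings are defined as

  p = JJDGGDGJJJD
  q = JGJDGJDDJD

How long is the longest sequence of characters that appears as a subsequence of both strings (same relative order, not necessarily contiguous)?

Let dp[i][j] be the LCS length of the first i characters of p and the first j characters of q. dp[i][j] = dp[i-1][j-1]+1 when the i-th and j-th characters match, else max(dp[i-1][j], dp[i][j-1]).
    ·  J  G  J  D  G  J  D  D  J  D
 ·  0  0  0  0  0  0  0  0  0  0  0
 J  0  1  1  1  1  1  1  1  1  1  1
 J  0  1  1  2  2  2  2  2  2  2  2
 D  0  1  1  2  3  3  3  3  3  3  3
 G  0  1  2  2  3  4  4  4  4  4  4
 G  0  1  2  2  3  4  4  4  4  4  4
 D  0  1  2  2  3  4  4  5  5  5  5
 G  0  1  2  2  3  4  4  5  5  5  5
 J  0  1  2  3  3  4  5  5  5  6  6
 J  0  1  2  3  3  4  5  5  5  6  6
 J  0  1  2  3  3  4  5  5  5  6  6
 D  0  1  2  3  4  4  5  6  6  6  7
dp[11][10] = 7. One LCS (by backtracking along matches): JJDGDJD.

7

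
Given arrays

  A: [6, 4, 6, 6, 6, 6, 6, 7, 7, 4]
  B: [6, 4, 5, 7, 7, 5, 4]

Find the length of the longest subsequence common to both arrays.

Match 6 at A[1]=B[1] → 4 at A[2]=B[2] → 7 at A[8]=B[4] → 7 at A[9]=B[5] → 4 at A[10]=B[7] — 5 values in the same relative order in both. The LCS DP gives dp[10][7] = 5, so this is optimal.

5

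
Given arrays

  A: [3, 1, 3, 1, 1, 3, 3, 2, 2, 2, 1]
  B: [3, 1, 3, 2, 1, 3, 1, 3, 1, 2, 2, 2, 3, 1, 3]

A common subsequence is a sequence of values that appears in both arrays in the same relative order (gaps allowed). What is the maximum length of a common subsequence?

Taking 3 [1,1], 1 [2,2], 3 [3,3], 1 [4,5], 1 [5,7], 3 [6,8], 2 [8,10], 2 [9,11], 2 [10,12], 1 [11,14] gives a common subsequence of length 10. dp[11][15] = 10 confirms this is the maximum.

10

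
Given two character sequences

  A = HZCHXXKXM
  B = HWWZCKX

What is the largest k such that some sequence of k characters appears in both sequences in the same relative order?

Match H (A #1, B #1); then Z (A #2, B #4); then C (A #3, B #5); then K (A #7, B #6); then X (A #8, B #7) — 5 characters in the same relative order in both. dp[9][7] = 5 confirms this is the maximum.

5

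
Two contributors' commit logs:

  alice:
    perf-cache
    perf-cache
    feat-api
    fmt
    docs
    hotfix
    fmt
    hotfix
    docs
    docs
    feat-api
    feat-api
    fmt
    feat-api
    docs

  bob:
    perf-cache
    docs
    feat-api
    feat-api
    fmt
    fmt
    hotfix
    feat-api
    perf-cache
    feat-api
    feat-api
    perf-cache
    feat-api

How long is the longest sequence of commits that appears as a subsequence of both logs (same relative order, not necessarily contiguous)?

Match perf-cache (alice #1, bob #1), feat-api (alice #3, bob #4), fmt (alice #4, bob #5), fmt (alice #7, bob #6), hotfix (alice #8, bob #7), feat-api (alice #11, bob #10), feat-api (alice #12, bob #11), feat-api (alice #14, bob #13) — 8 commits in the same relative order in both. The LCS DP gives dp[15][13] = 8, so this is optimal.

8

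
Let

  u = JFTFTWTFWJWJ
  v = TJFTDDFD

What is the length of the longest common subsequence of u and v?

4

One common subsequence of length 4: J [1,2] → F [2,3] → T [3,4] → F [4,7]. dp[12][8] = 4 confirms this is the maximum.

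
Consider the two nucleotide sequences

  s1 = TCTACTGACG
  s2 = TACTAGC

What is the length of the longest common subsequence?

6

Pick T (s1 #1, s2 #1), then C (s1 #2, s2 #3), then T (s1 #3, s2 #4), then A (s1 #4, s2 #5), then G (s1 #7, s2 #6), then C (s1 #9, s2 #7); all 6 bases appear in both, in order. The LCS DP gives dp[10][7] = 6, so this is optimal.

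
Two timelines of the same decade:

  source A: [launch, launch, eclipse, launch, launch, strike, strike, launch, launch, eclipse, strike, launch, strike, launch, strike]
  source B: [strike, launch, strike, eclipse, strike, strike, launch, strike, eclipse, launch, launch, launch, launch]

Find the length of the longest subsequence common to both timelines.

Match launch [1,2]; then eclipse [3,4]; then launch [5,7]; then strike [6,8]; then launch [8,10]; then launch [9,11]; then launch [12,12]; then launch [14,13] — 8 events in the same relative order in both. Since dp[15][13] = 8, nothing longer is possible.

8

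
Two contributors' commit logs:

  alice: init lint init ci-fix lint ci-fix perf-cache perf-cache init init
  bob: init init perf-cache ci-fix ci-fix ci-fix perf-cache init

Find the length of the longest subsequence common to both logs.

One common subsequence of length 6: init at alice[1]=bob[1]; then init at alice[3]=bob[2]; then ci-fix at alice[4]=bob[5]; then ci-fix at alice[6]=bob[6]; then perf-cache at alice[8]=bob[7]; then init at alice[10]=bob[8], and the DP table's final entry dp[10][8] is also 6, so no common subsequence is longer.

6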